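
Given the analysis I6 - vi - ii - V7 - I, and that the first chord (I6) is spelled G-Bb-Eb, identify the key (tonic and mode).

Eb major

I6 is given as G-Bb-Eb — a major triad with root Eb.
If Eb is scale degree 1 and the mode makes that degree carry a major triad, the tonic is Eb and the mode is major.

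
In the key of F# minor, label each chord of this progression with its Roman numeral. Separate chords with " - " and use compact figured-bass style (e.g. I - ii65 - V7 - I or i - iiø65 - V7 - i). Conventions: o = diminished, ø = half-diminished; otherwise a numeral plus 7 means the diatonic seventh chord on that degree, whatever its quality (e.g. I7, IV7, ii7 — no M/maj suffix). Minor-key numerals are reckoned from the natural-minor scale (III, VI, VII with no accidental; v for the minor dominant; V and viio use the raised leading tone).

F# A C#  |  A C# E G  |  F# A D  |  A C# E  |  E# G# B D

F#-A-C# has root F#, degree 1 in F# minor, so i.
A-C#-E-G: chromatic; A is V of VI, so V7/VI.
F#-A-D has root D, degree 6 in F# minor, so VI6.
A-C#-E has root A, degree 3 in F# minor, so III.
E#-G#-B-D: root E# is the leading tone; fully diminished seventh chord there is viio7.

i - V7/VI - VI6 - III - viio7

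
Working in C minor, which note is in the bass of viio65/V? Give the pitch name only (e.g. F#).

A

The applied chord viio65/V is rooted on F#: F#-A-C-Eb.
The figure 65 means first inversion — the third is in the bass.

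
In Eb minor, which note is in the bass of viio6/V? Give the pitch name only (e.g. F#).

C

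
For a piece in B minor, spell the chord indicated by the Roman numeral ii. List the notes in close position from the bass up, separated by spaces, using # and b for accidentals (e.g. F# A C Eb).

C# E G#

ii is the minor supertonic, borrowed from the parallel major (the Dorian ii). In B minor that root is C#.
So the chord is C#-E-G#.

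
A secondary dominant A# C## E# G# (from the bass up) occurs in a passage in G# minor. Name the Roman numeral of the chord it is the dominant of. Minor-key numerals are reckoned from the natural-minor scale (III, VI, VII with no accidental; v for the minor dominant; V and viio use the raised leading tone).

V

The chord is a dominant seventh chord on A#.
A dominant resolves down a perfect fifth: A# → D#. In G# minor, D# is scale degree 5, i.e. V.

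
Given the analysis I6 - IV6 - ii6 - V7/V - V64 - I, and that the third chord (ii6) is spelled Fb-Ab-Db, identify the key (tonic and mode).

The chord Dbm/Fb is a minor triad rooted on Db; its label is ii6.
ii6 on Db implies Db is the supertonic; that puts the tonic at Cb, and the lowercase numeral fits major mode.

Cb major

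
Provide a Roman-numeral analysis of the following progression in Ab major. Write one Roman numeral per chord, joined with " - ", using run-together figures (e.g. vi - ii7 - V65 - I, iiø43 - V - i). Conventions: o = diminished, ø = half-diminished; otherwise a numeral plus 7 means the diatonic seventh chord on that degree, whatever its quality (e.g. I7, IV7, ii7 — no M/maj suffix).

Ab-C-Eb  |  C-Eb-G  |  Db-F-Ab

I - iii - IV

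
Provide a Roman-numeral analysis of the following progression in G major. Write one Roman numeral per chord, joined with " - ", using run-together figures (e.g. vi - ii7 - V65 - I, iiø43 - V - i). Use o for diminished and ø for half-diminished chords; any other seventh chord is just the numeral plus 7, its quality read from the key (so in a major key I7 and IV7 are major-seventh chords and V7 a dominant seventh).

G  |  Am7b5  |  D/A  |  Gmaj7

I - iiø7 - V64 - I7

G: major triad on G = scale degree 1 → I.
Am7b5: half-diminished seventh chord on A — chromatic; iiø7 (borrowed from the parallel minor).
D/A has root D, degree 5 in G major, so V64.
Gmaj7: major seventh chord on G = scale degree 1 → I7.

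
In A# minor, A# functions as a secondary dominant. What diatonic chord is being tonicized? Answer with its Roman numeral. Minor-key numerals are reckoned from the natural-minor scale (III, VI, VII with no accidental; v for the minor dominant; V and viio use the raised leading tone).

iv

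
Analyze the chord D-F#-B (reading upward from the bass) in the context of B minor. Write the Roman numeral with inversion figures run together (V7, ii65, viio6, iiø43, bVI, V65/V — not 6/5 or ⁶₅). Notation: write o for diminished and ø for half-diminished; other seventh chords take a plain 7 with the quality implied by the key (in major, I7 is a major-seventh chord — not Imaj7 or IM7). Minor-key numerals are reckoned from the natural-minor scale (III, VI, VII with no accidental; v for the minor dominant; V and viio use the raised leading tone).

i6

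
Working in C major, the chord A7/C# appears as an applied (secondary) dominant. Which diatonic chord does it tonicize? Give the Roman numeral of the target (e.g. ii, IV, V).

ii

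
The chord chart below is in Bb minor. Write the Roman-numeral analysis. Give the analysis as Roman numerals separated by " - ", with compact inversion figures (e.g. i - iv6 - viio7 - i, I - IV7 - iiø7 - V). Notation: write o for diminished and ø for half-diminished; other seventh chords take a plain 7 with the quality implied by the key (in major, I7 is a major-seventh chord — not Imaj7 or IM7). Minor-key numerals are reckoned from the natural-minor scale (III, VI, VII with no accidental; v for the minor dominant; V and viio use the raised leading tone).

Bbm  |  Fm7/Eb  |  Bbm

Bbm has root Bb, degree 1 in Bb minor, so i.
Fm7/Eb: root F is the dominant; minor seventh chord there is v42.
Bbm: root Bb is the tonic; minor triad there is i.

i - v42 - i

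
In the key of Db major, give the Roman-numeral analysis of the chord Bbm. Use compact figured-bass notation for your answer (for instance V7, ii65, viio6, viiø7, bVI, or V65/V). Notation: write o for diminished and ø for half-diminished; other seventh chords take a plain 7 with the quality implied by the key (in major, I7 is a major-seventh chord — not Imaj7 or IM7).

vi

Stacked in thirds the chord is Bb-Db-F: a minor triad on Bb.
Bb is scale degree 6 in Db major, and a minor triad on that degree is written vi.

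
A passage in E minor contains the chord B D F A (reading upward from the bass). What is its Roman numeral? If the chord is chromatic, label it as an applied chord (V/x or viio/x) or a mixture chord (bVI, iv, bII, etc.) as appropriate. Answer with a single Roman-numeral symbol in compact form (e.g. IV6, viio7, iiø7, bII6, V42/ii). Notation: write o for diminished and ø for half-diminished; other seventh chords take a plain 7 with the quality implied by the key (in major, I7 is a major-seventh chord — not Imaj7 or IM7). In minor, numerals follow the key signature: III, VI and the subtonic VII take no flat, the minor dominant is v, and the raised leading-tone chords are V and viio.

viiø7/VI

Stacked in thirds the chord is B-D-F-A: a half-diminished seventh chord on B.
B sits a half step below C (VI in E minor); a diminished chord there is the applied leading-tone chord of VI.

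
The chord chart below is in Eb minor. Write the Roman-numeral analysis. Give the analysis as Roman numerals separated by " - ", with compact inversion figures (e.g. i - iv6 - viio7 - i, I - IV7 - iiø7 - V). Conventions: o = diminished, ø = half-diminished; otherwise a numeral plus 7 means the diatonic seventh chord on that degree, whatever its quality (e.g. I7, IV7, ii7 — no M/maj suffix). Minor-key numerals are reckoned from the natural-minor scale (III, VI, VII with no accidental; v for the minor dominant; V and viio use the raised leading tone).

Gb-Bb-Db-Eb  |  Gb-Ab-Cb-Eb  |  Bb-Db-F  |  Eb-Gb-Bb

i65 - iv42 - v - i

Gb-Bb-Db-Eb has root Eb, degree 1 in Eb minor, so i65.
Gb-Ab-Cb-Eb has root Ab, degree 4 in Eb minor, so iv42.
Bb-Db-F has root Bb, degree 5 in Eb minor, so v.
Eb-Gb-Bb: root Eb is the tonic; minor triad there is i.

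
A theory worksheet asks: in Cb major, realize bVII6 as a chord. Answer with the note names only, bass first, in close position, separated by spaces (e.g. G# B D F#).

Db Fb Bbb

bVII6 is a major triad on the lowered seventh degree (the subtonic), borrowed from the parallel minor. In Cb major that root is Bbb.
So the chord is Bbb-Db-Fb.
The figured bass 6 indicates first inversion, placing the third (Db) in the bass: Db-Fb-Bbb.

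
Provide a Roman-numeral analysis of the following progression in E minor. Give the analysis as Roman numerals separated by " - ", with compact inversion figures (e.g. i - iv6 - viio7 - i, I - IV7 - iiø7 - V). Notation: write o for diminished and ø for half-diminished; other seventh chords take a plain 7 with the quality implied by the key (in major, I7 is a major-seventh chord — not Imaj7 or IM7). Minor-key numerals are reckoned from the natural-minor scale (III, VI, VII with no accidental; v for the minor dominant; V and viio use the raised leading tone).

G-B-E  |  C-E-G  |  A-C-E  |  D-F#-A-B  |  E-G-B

i6 - VI - iv - v65 - i

G-B-E has root E, degree 1 in E minor, so i6.
C-E-G has root C, degree 6 in E minor, so VI.
A-C-E has root A, degree 4 in E minor, so iv.
D-F#-A-B: minor seventh chord on B = scale degree 5 → v65.
E-G-B: minor triad on E = scale degree 1 → i.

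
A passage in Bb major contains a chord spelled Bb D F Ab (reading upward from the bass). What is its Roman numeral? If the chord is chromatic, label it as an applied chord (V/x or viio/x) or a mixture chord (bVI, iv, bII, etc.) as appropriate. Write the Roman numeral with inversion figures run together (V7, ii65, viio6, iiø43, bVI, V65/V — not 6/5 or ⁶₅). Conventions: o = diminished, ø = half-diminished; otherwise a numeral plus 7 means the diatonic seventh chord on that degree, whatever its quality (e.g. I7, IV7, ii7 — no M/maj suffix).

The pitches Bb-D-F-Ab form a dominant seventh chord rooted on Bb.
Bb is not a diatonic chord root with this quality in Bb major, but it lies a perfect fifth above Eb (IV), so the chord functions as an applied dominant of IV.

V7/IV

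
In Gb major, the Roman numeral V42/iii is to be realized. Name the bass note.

Eb

The applied chord V42/iii is rooted on F: F-A-C-Eb.
The figure 42 means third inversion — the seventh is in the bass.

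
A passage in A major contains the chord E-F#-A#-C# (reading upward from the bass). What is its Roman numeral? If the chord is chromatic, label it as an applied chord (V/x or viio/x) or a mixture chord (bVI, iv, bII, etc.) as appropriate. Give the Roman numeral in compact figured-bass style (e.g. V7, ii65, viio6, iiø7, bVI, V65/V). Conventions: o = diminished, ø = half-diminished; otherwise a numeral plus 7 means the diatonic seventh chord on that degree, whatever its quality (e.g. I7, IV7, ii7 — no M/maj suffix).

V42/ii

The pitches F#-A#-C#-E form a dominant seventh chord rooted on F#.
F# is not a diatonic chord root with this quality in A major, but it lies a perfect fifth above B (ii), so the chord functions as an applied dominant of ii.
With E in the bass the chord is in third inversion, so the figured bass is 42.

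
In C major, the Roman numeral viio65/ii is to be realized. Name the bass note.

The applied chord viio65/ii is rooted on C#: C#-E-G-Bb.
The figure 65 means first inversion — the third is in the bass.

E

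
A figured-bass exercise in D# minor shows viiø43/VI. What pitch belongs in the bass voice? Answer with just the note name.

The applied chord viiø43/VI is rooted on A#: A#-C#-E-G#.
The figure 43 means second inversion — the fifth is in the bass.

E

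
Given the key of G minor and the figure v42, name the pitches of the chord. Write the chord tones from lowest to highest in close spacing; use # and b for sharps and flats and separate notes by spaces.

In G minor, scale degree 5 is D, and the diatonic chord built there is a minor seventh chord.
That chord is spelled D-F-A-C.
The figured bass 42 indicates third inversion, placing the seventh (C) in the bass: C-D-F-A.

C D F A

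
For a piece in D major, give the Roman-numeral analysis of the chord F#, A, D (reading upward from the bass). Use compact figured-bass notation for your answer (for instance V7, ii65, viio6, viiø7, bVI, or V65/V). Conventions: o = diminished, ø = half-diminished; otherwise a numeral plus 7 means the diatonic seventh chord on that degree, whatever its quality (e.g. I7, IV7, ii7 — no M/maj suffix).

Stacked in thirds the chord is D-F#-A: a major triad on D.
D is scale degree 1 in D major, and a major triad on that degree is written I.
With F# in the bass the chord is in first inversion, so the figured bass is 6.

I6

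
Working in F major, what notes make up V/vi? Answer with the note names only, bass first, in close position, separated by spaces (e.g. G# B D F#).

A C# E

V/vi is a secondary dominant — the dominant triad of vi. vi in F major is D, so the applied chord's root is A, a perfect fifth above.
Building a major triad on A gives A-C#-E.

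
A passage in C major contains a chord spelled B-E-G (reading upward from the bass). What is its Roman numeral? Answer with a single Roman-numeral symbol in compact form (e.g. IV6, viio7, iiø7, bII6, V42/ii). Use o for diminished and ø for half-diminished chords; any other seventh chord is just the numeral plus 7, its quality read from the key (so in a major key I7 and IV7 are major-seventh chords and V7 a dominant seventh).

Stacked in thirds the chord is E-G-B: a minor triad on E.
In C major, E is the mediant; the diatonic minor triad there is iii.
With B in the bass the chord is in second inversion, so the figured bass is 64.

iii64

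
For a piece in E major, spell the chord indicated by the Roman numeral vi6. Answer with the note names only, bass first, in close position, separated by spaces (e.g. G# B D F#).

In E major, scale degree 6 is C#, and the diatonic chord built there is a minor triad.
That chord is spelled C#-E-G#.
The figured bass 6 indicates first inversion, placing the third (E) in the bass: E-G#-C#.

E G# C#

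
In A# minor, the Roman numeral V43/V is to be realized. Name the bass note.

The applied chord V43/V is rooted on B#: B#-D##-F##-A#.
The figure 43 means second inversion — the fifth is in the bass.

F##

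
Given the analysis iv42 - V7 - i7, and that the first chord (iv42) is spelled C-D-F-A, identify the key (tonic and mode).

A minor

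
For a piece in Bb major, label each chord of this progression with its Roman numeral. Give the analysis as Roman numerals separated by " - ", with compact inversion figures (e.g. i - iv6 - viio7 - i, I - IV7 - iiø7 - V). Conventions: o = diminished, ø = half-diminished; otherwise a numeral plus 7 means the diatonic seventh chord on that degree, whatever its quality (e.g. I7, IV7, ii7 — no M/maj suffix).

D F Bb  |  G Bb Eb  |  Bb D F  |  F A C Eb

D-F-Bb: root Bb is the tonic; major triad there is I6.
G-Bb-Eb has root Eb, degree 4 in Bb major, so IV6.
Bb-D-F: root Bb is the tonic; major triad there is I.
F-A-C-Eb: dominant seventh chord on F = scale degree 5 → V7.

I6 - IV6 - I - V7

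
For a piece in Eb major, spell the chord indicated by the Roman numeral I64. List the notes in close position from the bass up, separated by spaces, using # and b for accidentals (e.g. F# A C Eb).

Bb Eb G

The numeral's case and figure indicate a major triad. In Eb major its root, scale degree 1, is Eb.
Stacking thirds from Eb gives Eb-G-Bb.
With the 64 figure the chord is in second inversion; from the bass Bb upward in close position it reads Bb-Eb-G.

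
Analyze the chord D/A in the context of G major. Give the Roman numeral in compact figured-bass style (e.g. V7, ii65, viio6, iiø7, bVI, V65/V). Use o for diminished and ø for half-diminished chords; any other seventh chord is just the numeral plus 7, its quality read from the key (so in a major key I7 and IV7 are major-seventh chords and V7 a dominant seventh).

The pitches D-F#-A form a major triad rooted on D.
D is scale degree 5 in G major, and a major triad on that degree is written V.
With A in the bass the chord is in second inversion, so the figured bass is 64.

V64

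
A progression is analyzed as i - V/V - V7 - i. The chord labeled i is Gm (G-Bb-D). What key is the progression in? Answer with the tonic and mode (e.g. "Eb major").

G minor

The chord Gm is a minor triad rooted on G; its label is i.
If G is scale degree 1 and the mode makes that degree carry a minor triad, the tonic is G and the mode is minor.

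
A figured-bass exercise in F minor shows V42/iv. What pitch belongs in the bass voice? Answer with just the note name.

The applied chord V42/iv is rooted on F: F-A-C-Eb.
The figure 42 means third inversion — the seventh is in the bass.

Eb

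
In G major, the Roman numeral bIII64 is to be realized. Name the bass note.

F

bIII in G major has root Bb; the chord is Bb-D-F.
The figure 64 means second inversion — the fifth is in the bass.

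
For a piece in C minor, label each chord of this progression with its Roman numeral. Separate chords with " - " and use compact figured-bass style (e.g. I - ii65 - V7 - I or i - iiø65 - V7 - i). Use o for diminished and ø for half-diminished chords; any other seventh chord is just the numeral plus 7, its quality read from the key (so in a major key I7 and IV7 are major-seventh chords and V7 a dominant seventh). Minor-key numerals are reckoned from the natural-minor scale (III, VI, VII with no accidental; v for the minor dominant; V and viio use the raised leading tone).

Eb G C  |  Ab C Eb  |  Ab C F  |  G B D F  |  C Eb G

Eb-G-C has root C, degree 1 in C minor, so i6.
Ab-C-Eb has root Ab, degree 6 in C minor, so VI.
Ab-C-F: root F is the subdominant; minor triad there is iv6.
G-B-D-F: root G is the dominant; dominant seventh chord there is V7.
C-Eb-G: minor triad on C = scale degree 1 → i.

i6 - VI - iv6 - V7 - i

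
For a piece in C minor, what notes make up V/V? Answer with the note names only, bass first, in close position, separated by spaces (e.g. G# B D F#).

The slash means an applied dominant: we want the dominant of V. In C minor, V is G major, and its dominant is built on D.
Building a major triad on D gives D-F#-A.

D F# A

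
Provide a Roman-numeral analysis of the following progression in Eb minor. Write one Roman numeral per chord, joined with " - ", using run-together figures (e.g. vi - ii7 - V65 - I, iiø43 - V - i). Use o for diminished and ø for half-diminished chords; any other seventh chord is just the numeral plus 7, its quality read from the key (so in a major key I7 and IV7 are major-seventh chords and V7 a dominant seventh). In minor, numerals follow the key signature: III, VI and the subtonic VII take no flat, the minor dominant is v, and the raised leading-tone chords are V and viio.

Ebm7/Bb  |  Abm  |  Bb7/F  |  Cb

i43 - iv - V43 - VI

Ebm7/Bb: root Eb is the tonic; minor seventh chord there is i43.
Abm: root Ab is the subdominant; minor triad there is iv.
Bb7/F: dominant seventh chord on Bb = scale degree 5 → V43.
Cb has root Cb, degree 6 in Eb minor, so VI.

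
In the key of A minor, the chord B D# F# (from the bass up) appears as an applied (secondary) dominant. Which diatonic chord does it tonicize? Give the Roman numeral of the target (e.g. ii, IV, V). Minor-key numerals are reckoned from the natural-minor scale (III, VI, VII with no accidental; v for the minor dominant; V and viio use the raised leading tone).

V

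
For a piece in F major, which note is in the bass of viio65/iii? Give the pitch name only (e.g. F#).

B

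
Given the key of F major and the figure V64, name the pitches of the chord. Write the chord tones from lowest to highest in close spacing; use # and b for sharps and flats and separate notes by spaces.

G C E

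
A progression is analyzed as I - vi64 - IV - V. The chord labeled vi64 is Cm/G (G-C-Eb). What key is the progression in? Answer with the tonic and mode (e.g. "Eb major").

Eb major

The anchor chord is a minor triad on C, labeled vi64.
Counting down 5 scale steps from C places the tonic on Eb; a minor triad on degree 6 is diatonic only in major.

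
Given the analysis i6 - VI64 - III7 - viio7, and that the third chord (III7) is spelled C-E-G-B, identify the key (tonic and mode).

The chord Cmaj7 is a major seventh chord rooted on C; its label is III7.
Counting down 2 scale steps from C places the tonic on A; a major seventh chord on degree 3 is diatonic only in minor.

A minor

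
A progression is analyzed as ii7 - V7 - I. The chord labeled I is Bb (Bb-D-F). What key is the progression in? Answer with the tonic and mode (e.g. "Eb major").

Bb major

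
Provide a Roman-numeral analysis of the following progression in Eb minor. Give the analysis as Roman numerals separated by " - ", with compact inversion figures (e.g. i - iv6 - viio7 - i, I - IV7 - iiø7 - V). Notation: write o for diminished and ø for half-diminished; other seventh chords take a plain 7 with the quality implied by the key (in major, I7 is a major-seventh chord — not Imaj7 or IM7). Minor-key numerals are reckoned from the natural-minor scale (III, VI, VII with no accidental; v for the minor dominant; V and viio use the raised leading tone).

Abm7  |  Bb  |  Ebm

iv7 - V - i

Abm7: root Ab is the subdominant; minor seventh chord there is iv7.
Bb: major triad on Bb = scale degree 5 → V.
Ebm: minor triad on Eb = scale degree 1 → i.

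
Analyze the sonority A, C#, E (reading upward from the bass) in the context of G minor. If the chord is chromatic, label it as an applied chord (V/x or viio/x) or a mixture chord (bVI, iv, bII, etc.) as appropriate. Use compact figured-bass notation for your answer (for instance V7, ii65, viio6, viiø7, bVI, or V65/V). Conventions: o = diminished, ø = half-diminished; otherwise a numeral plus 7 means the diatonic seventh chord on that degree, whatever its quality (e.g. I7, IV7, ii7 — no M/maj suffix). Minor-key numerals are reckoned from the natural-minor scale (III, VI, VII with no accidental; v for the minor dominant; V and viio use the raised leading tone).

V/V

Stacked in thirds the chord is A-C#-E: a major triad on A.
A is not a diatonic chord root with this quality in G minor, but it lies a perfect fifth above D (V), so the chord functions as an applied dominant of V.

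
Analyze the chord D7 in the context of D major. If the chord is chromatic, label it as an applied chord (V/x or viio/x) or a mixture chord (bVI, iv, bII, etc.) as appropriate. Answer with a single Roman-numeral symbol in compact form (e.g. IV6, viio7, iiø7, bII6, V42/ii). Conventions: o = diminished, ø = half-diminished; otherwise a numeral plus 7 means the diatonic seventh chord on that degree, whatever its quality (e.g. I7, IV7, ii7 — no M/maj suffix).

V7/IV

Stacked in thirds the chord is D-F#-A-C: a dominant seventh chord on D.
D is not a diatonic chord root with this quality in D major, but it lies a perfect fifth above G (IV), so the chord functions as an applied dominant of IV.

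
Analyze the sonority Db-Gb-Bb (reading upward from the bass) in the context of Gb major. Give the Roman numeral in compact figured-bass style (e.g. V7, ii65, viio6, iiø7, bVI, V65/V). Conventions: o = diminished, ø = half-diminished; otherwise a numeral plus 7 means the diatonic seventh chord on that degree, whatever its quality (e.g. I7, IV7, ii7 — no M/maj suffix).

The pitches Gb-Bb-Db form a major triad rooted on Gb.
Gb is scale degree 1 in Gb major, and a major triad on that degree is written I.
With Db in the bass the chord is in second inversion, so the figured bass is 64.

I64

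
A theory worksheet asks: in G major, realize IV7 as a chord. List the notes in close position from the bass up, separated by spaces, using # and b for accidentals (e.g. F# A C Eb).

The numeral's case and figure indicate a major seventh chord. In G major its root, scale degree 4, is C.
That chord is spelled C-E-G-B.

C E G B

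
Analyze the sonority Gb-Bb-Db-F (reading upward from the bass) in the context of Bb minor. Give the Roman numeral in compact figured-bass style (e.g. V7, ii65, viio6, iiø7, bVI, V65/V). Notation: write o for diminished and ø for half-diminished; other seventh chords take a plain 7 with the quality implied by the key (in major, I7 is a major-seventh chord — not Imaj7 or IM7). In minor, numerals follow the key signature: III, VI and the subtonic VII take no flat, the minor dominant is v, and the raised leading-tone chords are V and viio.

VI7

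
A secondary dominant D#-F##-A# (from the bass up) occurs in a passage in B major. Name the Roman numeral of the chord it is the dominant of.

vi

The chord is a major triad on D#.
A dominant resolves down a perfect fifth: D# → G#. In B major, G# is scale degree 6, i.e. vi.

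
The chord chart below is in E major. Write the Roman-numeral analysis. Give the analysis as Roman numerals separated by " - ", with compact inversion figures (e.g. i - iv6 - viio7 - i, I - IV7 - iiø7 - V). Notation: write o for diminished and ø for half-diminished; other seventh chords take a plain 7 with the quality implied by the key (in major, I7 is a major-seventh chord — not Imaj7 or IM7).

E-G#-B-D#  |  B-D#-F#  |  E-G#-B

E-G#-B-D# has root E, degree 1 in E major, so I7.
B-D#-F#: root B is the dominant; major triad there is V.
E-G#-B: root E is the tonic; major triad there is I.

I7 - V - I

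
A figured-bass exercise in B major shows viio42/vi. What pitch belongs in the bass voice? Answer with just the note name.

E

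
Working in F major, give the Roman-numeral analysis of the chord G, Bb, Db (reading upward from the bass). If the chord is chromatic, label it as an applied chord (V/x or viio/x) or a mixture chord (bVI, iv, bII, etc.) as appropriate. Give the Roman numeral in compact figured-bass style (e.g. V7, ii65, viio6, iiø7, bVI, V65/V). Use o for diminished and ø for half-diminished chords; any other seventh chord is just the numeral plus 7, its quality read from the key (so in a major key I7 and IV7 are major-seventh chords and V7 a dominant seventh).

The pitches G-Bb-Db form a diminished triad rooted on G.
G is the second degree of F major. This is the diminished supertonic triad, borrowed from the parallel minor.

iio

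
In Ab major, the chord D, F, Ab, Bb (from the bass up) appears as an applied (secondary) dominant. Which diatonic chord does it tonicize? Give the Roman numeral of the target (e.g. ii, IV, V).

The chord is a dominant seventh chord on Bb.
A dominant resolves down a perfect fifth: Bb → Eb. In Ab major, Eb is scale degree 5, i.e. V.

V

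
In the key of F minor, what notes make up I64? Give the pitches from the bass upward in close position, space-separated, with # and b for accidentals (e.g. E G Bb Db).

I64 is the major tonic (Picardy third), borrowed from the parallel major. In F minor that root is F.
So the chord is F-A-C.
With the 64 figure the chord is in second inversion; from the bass C upward in close position it reads C-F-A.

C F A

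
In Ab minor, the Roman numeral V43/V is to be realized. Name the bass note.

The applied chord V43/V is rooted on Bb: Bb-D-F-Ab.
The figure 43 means second inversion — the fifth is in the bass.

F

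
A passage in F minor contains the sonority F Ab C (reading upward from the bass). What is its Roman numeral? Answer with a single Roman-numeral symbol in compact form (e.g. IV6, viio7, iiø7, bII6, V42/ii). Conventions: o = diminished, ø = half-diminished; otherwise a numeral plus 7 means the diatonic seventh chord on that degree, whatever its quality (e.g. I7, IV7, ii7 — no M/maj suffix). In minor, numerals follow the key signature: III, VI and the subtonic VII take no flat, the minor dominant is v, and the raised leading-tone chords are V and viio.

Stacked in thirds the chord is F-Ab-C: a minor triad on F.
In F minor, F is the tonic; the diatonic minor triad there is i.

i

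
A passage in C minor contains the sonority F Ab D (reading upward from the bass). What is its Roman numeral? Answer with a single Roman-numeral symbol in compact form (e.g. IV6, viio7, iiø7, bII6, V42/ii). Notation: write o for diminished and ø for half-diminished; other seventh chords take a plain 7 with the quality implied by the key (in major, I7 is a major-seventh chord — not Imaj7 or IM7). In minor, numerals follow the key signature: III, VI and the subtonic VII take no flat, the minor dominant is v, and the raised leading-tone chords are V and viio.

iio6

Stacked in thirds the chord is D-F-Ab: a diminished triad on D.
D is scale degree 2 in C minor, and a diminished triad on that degree is written iio.
With F in the bass the chord is in first inversion, so the figured bass is 6.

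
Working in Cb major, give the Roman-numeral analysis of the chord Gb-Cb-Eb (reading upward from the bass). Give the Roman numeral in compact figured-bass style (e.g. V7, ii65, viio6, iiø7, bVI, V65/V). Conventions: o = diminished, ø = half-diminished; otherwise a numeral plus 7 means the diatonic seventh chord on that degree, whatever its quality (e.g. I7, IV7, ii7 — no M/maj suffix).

I64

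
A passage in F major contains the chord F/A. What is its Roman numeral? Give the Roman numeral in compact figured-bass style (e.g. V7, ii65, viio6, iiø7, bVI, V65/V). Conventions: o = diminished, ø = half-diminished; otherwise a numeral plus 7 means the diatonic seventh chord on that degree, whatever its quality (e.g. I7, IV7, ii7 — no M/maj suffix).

I6

Stacked in thirds the chord is F-A-C: a major triad on F.
F is scale degree 1 in F major, and a major triad on that degree is written I.
With A in the bass the chord is in first inversion, so the figured bass is 6.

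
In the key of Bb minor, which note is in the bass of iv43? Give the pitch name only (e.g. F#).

iv in Bb minor has root Eb; the chord is Eb-Gb-Bb-Db.
The figure 43 means second inversion — the fifth is in the bass.

Bb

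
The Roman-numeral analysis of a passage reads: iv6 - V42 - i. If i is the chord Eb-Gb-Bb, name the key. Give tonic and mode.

i is given as Eb-Gb-Bb — a minor triad with root Eb.
If Eb is scale degree 1 and the mode makes that degree carry a minor triad, the tonic is Eb and the mode is minor.

Eb minor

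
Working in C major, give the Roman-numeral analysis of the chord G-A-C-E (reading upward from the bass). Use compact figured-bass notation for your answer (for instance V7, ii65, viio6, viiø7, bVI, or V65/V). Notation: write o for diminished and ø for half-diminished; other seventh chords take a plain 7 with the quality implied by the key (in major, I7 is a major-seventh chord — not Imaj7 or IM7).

vi42

Stacked in thirds the chord is A-C-E-G: a minor seventh chord on A.
A is scale degree 6 in C major, and a minor seventh chord on that degree is written vi7.
With G in the bass the chord is in third inversion, so the figured bass is 42.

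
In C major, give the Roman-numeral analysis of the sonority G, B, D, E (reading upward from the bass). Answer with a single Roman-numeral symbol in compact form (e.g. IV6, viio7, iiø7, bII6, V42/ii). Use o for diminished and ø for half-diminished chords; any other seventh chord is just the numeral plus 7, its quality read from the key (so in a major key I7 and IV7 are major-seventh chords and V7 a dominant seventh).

iii65

Stacked in thirds the chord is E-G-B-D: a minor seventh chord on E.
In C major, E is the mediant; the diatonic minor seventh chord there is iii7.
With G in the bass the chord is in first inversion, so the figured bass is 65.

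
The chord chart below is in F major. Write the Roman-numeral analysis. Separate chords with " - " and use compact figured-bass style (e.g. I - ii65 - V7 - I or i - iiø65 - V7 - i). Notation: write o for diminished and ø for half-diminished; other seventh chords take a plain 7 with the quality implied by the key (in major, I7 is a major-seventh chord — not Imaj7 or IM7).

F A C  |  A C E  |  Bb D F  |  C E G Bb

I - iii - IV - V7

F-A-C: root F is the tonic; major triad there is I.
A-C-E: minor triad on A = scale degree 3 → iii.
Bb-D-F: major triad on Bb = scale degree 4 → IV.
C-E-G-Bb has root C, degree 5 in F major, so V7.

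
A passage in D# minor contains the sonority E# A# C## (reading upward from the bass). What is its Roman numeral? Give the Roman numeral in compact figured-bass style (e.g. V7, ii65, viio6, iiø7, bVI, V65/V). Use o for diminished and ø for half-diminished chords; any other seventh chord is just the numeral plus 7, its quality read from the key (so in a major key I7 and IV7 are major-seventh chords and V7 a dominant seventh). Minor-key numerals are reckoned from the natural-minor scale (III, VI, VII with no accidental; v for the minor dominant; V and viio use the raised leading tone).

V64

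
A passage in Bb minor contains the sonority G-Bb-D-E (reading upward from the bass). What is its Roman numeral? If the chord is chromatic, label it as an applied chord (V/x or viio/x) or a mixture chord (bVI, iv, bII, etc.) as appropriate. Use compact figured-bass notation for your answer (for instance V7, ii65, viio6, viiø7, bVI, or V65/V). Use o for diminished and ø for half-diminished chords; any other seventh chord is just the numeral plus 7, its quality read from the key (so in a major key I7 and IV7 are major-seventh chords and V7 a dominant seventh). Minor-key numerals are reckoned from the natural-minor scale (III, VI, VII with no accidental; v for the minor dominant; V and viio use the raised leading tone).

Stacked in thirds the chord is E-G-Bb-D: a half-diminished seventh chord on E.
E sits a half step below F (V in Bb minor); a diminished chord there is the applied leading-tone chord of V.
With G in the bass the chord is in first inversion, so the figured bass is 65.

viiø65/V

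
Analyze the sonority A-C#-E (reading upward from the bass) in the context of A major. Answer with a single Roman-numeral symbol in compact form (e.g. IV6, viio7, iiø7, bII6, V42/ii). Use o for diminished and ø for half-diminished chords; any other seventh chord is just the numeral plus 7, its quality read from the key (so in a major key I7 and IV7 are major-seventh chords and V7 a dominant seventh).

I

Stacked in thirds the chord is A-C#-E: a major triad on A.
A is scale degree 1 in A major, and a major triad on that degree is written I.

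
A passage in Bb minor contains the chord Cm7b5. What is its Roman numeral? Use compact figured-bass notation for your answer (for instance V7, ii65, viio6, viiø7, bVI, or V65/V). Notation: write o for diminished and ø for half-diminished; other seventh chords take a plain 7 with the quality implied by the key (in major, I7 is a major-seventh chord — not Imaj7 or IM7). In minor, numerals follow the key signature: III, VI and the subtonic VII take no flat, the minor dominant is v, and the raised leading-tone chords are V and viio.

iiø7

The pitches C-Eb-Gb-Bb form a half-diminished seventh chord rooted on C.
C is scale degree 2 in Bb minor, and a half-diminished seventh chord on that degree is written iiø7.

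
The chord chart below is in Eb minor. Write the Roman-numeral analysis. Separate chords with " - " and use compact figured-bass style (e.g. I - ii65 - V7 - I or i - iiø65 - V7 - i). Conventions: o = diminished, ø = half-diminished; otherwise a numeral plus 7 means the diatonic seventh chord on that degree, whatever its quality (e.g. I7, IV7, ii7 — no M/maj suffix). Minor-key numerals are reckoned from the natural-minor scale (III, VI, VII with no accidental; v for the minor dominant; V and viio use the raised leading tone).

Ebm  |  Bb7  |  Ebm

i - V7 - i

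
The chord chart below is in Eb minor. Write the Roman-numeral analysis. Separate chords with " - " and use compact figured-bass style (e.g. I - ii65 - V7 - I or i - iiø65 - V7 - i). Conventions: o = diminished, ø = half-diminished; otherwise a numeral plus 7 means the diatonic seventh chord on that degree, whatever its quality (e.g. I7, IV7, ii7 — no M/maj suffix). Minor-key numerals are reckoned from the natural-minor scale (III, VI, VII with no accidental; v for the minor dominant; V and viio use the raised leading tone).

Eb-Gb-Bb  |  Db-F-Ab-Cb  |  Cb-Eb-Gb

i - VII7 - VI

Eb-Gb-Bb has root Eb, degree 1 in Eb minor, so i.
Db-F-Ab-Cb: dominant seventh chord on Db = scale degree 7 → VII7.
Cb-Eb-Gb: root Cb is the submediant; major triad there is VI.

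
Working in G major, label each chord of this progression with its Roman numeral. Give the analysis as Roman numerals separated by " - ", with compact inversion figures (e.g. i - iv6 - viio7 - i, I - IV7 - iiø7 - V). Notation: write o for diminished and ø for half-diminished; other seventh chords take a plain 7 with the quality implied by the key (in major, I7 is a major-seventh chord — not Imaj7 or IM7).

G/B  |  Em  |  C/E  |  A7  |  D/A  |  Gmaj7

G/B: root G is the tonic; major triad there is I6.
Em: minor triad on E = scale degree 6 → vi.
C/E: root C is the subdominant; major triad there is IV6.
A7: a dominant seventh chord on A, the applied dominant of V → V7/V.
D/A: major triad on D = scale degree 5 → V64.
Gmaj7: major seventh chord on G = scale degree 1 → I7.

I6 - vi - IV6 - V7/V - V64 - I7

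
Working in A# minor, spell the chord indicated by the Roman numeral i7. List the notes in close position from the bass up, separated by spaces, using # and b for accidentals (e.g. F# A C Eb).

A# C# E# G#

The numeral's case and figure indicate a minor seventh chord. In A# minor its root, the tonic, is A#.
That chord is spelled A#-C#-E#-G#.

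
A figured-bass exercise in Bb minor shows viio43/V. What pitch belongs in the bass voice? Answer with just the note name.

The applied chord viio43/V is rooted on E: E-G-Bb-Db.
The figure 43 means second inversion — the fifth is in the bass.

Bb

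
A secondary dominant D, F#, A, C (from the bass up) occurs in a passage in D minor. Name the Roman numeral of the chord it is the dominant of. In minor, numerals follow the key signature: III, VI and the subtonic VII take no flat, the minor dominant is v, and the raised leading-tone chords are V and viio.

The chord is a dominant seventh chord on D.
A dominant resolves down a perfect fifth: D → G. In D minor, G is scale degree 4, i.e. iv.

iv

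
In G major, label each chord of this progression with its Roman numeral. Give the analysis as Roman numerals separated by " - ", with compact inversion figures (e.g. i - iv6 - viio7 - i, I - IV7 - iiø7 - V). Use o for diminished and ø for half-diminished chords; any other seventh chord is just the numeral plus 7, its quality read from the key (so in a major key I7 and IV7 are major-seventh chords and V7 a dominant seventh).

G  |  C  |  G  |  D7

I - IV - I - V7

G: root G is the tonic; major triad there is I.
C: root C is the subdominant; major triad there is IV.
G: major triad on G = scale degree 1 → I.
D7 has root D, degree 5 in G major, so V7.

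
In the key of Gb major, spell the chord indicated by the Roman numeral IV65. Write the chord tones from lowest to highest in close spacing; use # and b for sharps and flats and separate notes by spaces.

Eb Gb Bb Cb

In Gb major, the fourth degree is Cb, and the diatonic chord built there is a major seventh chord.
That chord is spelled Cb-Eb-Gb-Bb.
With the 65 figure the chord is in first inversion; from the bass Eb upward in close position it reads Eb-Gb-Bb-Cb.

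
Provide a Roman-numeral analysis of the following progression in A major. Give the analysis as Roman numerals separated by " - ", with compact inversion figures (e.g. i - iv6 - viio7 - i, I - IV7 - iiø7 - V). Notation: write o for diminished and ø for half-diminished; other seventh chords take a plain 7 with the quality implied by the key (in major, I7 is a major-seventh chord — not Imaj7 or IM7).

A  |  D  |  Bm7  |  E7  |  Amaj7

I - IV - ii7 - V7 - I7

A has root A, degree 1 in A major, so I.
D has root D, degree 4 in A major, so IV.
Bm7 has root B, degree 2 in A major, so ii7.
E7: dominant seventh chord on E = scale degree 5 → V7.
Amaj7 has root A, degree 1 in A major, so I7.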